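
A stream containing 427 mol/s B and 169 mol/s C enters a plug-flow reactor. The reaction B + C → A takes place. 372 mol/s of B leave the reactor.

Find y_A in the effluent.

For B: n = n₀ − 1ξ → 372 = 427 − 1ξ, giving ξ = 55 mol/s.
Outlet amounts (n = n₀ + ν ξ):
  B: 427 − 1(55) = 372
  C: 169 − 1(55) = 114
  A: 0 + 1(55) = 55
Total out = 541 mol/s; y_A = 55 / 541 = 0.1017.

0.102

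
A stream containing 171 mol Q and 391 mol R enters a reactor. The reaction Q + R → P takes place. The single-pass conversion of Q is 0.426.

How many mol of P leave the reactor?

72.8 mol

Q reacted = 0.426 × 171 = 72.85 mol; ν_Q = −1, so ξ = 72.85/1 = 72.85 mol.
Outlet amounts (n = n₀ + ν ξ):
  Q: 171 − 1(72.85) = 98.15
  R: 391 − 1(72.85) = 318.2
  P: 0 + 1(72.85) = 72.85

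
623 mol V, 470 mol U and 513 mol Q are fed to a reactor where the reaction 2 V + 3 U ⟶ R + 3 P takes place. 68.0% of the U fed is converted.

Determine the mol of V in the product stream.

410 mol

U reacted = 0.68 × 470 = 319.6 mol; ν_U = −3, so ξ = 319.6/3 = 106.5 mol.
Outlet amounts (n = n₀ + ν ξ):
  V: 623 − 2(106.5) = 409.9
  U: 470 − 3(106.5) = 150.4
  R: 0 + 1(106.5) = 106.5
  P: 0 + 3(106.5) = 319.6
  Q: 513 (inert)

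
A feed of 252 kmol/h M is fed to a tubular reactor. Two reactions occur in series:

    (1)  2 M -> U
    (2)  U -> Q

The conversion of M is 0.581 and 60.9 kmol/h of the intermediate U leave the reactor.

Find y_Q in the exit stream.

Conversion of M: M consumed = 2ξ₁ = 0.581 × 252 → ξ₁ = 73.21 kmol/h.
U balance: n_U = 0 + 1ξ₁ − 1ξ₂ = 60.9 → ξ₂ = (1·73.21 − 60.9)/1 = 12.31 kmol/h.
Outlet amounts (n = n₀ + Σ ν·ξ):
  M: 252 − 2(73.21) = 105.6
  U: 0 + 1(73.21) − 1(12.31) = 60.9
  Q: 0 + 1(12.31) = 12.31
Total out = 178.8 kmol/h; y_Q = 12.31 / 178.8 = 0.06883.

0.0688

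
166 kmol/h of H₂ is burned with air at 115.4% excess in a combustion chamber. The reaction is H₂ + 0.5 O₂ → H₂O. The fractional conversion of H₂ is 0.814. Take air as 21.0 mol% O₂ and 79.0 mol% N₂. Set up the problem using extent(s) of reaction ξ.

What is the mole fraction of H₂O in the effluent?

Stoichiometric O₂ = 0.5 × 166 = 83 kmol/h; O₂ fed = 83 × 2.154 = 178.8 kmol/h.
N₂ fed = 178.8 × 79/21 = 672.6 kmol/h.
Fuel reacted = 0.814 × 166 → ξ = 135.1 kmol/h.
Outlet (n = n₀ + ν ξ):
  H₂: 166 − 1(135.1) = 30.88
  O₂: 178.8 − 0.5(135.1) = 111.2
  N₂: 672.6 (inert)
  H₂O: 0 + 1(135.1) = 135.1
Total out = 949.8 kmol/h; y_H₂O = 135.1 / 949.8 = 0.1423.

0.142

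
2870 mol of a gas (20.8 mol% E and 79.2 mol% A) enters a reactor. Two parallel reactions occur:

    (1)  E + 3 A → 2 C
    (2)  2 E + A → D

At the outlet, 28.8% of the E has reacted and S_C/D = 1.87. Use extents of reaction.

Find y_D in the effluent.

0.0222

Conversion of E: E consumed = 0.288 × 597 = 171.9 mol = 1ξ₁ + 2ξ₂.
Selectivity: 2ξ₁ / (1ξ₂) = 1.87 → ξ₁ = 0.935 ξ₂.
Substitute: (1·0.935 + 2) ξ₂ = 171.9 → ξ₂ = 58.58 mol, ξ₁ = 54.77 mol.
Outlet amounts (n = n₀ + Σ ν·ξ):
  E: 597 − 1(54.77) − 2(58.58) = 425
  A: 2273 − 3(54.77) − 1(58.58) = 2050
  C: 0 + 2(54.77) = 109.5
  D: 0 + 1(58.58) = 58.58
Total out = 2643 mol; y_D = 58.58 / 2643 = 0.02216.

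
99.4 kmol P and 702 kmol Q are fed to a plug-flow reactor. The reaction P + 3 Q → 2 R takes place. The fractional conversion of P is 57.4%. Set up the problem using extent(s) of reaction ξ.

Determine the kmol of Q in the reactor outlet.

531 kmol

P reacted = 0.574 × 99.4 = 57.06 kmol; ν_P = −1, so ξ = 57.06/1 = 57.06 kmol.
Outlet amounts (n = n₀ + ν ξ):
  P: 99.4 − 1(57.06) = 42.34
  Q: 702 − 3(57.06) = 530.8
  R: 0 + 2(57.06) = 114.1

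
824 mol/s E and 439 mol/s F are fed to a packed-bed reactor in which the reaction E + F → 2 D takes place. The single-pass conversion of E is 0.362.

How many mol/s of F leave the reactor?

E reacted = 0.362 × 824 = 298.3 mol/s; ν_E = −1, so ξ = 298.3/1 = 298.3 mol/s.
Outlet amounts (n = n₀ + ν ξ):
  E: 824 − 1(298.3) = 525.7
  F: 439 − 1(298.3) = 140.7
  D: 0 + 2(298.3) = 596.6

141 mol/s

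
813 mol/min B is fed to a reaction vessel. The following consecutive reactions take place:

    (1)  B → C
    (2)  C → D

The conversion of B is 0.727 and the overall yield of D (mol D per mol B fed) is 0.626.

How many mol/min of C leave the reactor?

82.1 mol/min

Conversion of B: B consumed = 1ξ₁ = 0.727 × 813 → ξ₁ = 591.1 mol/min.
Yield of D: 1ξ₂ / 813 = 0.626 → ξ₂ = 508.9 mol/min.
Outlet amounts (n = n₀ + Σ ν·ξ):
  B: 813 − 1(591.1) = 221.9
  C: 0 + 1(591.1) − 1(508.9) = 82.11
  D: 0 + 1(508.9) = 508.9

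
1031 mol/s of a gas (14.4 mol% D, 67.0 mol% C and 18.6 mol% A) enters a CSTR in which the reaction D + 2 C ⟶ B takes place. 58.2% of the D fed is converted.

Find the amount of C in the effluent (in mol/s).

518 mol/s

D reacted = 0.582 × 148.5 = 86.41 mol/s; ν_D = −1, so ξ = 86.41/1 = 86.41 mol/s.
Outlet amounts (n = n₀ + ν ξ):
  D: 148.5 − 1(86.41) = 62.06
  C: 690.8 − 2(86.41) = 518
  B: 0 + 1(86.41) = 86.41
  A: 191.8 (inert)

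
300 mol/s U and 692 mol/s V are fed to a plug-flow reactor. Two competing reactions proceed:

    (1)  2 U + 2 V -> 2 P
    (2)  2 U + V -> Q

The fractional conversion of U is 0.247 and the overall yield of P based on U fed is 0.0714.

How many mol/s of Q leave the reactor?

26.3 mol/s

Yield of P: 2ξ₁ / 300 = 0.0714 → ξ₁ = 10.71 mol/s.
Conversion of U: 2ξ₁ + 2ξ₂ = 0.247 × 300 = 74.1 → ξ₂ = 26.34 mol/s.
Outlet amounts (n = n₀ + Σ ν·ξ):
  U: 300 − 2(10.71) − 2(26.34) = 225.9
  V: 692 − 2(10.71) − 1(26.34) = 644.2
  P: 0 + 2(10.71) = 21.42
  Q: 0 + 1(26.34) = 26.34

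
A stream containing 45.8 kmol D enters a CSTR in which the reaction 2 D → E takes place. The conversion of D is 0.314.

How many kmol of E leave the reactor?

7.19 kmol

D reacted = 0.314 × 45.8 = 14.38 kmol; ν_D = −2, so ξ = 14.38/2 = 7.191 kmol.
Outlet amounts (n = n₀ + ν ξ):
  D: 45.8 − 2(7.191) = 31.42
  E: 0 + 1(7.191) = 7.191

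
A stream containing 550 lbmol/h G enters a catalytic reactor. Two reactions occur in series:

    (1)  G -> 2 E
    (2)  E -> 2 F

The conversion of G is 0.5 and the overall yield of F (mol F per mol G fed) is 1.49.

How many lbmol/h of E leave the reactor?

Conversion of G: G consumed = 1ξ₁ = 0.5 × 550 → ξ₁ = 275 lbmol/h.
Yield of F: 2ξ₂ / 550 = 1.49 → ξ₂ = 409.8 lbmol/h.
Outlet amounts (n = n₀ + Σ ν·ξ):
  G: 550 − 1(275) = 275
  E: 0 + 2(275) − 1(409.8) = 140.2
  F: 0 + 2(409.8) = 819.5

140 lbmol/h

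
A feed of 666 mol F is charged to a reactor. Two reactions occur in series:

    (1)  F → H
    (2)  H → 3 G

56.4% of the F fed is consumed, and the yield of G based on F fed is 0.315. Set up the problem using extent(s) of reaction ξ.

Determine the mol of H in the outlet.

306 mol

Conversion of F: F consumed = 1ξ₁ = 0.564 × 666 → ξ₁ = 375.6 mol.
Yield of G: 3ξ₂ / 666 = 0.315 → ξ₂ = 69.93 mol.
Outlet amounts (n = n₀ + Σ ν·ξ):
  F: 666 − 1(375.6) = 290.4
  H: 0 + 1(375.6) − 1(69.93) = 305.7
  G: 0 + 3(69.93) = 209.8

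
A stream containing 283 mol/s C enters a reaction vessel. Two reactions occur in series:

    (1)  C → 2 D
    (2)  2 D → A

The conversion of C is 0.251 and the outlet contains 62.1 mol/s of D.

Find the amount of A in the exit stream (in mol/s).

40 mol/s

Conversion of C: C consumed = 1ξ₁ = 0.251 × 283 → ξ₁ = 71.03 mol/s.
D balance: n_D = 0 + 2ξ₁ − 2ξ₂ = 62.1 → ξ₂ = (2·71.03 − 62.1)/2 = 39.98 mol/s.
Outlet amounts (n = n₀ + Σ ν·ξ):
  C: 283 − 1(71.03) = 212
  D: 0 + 2(71.03) − 2(39.98) = 62.1
  A: 0 + 1(39.98) = 39.98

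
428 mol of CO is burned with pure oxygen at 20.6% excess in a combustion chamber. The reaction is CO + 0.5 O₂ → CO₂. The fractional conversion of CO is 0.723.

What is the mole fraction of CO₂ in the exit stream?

0.582

Stoichiometric O₂ = 0.5 × 428 = 214 mol; O₂ fed = 214 × 1.206 = 258.1 mol.
Fuel reacted = 0.723 × 428 → ξ = 309.4 mol.
Outlet (n = n₀ + ν ξ):
  CO: 428 − 1(309.4) = 118.6
  O₂: 258.1 − 0.5(309.4) = 103.4
  CO₂: 0 + 1(309.4) = 309.4
Total out = 531.4 mol; y_CO₂ = 309.4 / 531.4 = 0.5824.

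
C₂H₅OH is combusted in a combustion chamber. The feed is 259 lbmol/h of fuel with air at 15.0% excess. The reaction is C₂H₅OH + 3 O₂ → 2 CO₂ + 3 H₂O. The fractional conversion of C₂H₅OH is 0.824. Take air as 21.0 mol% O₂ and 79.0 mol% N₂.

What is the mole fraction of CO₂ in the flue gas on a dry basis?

Stoichiometric O₂ = 3 × 259 = 777 lbmol/h; O₂ fed = 777 × 1.150 = 893.5 lbmol/h.
N₂ fed = 893.5 × 79/21 = 3361 lbmol/h.
Fuel reacted = 0.824 × 259 → ξ = 213.4 lbmol/h.
Outlet (n = n₀ + ν ξ):
  C₂H₅OH: 259 − 1(213.4) = 45.58
  O₂: 893.5 − 3(213.4) = 253.3
  N₂: 3361 (inert)
  CO₂: 0 + 2(213.4) = 426.8
  H₂O: 0 + 3(213.4) = 640.2
Dry total = 4087 lbmol/h; y_CO₂ (dry) = 426.8 / 4087 = 0.1044.

0.104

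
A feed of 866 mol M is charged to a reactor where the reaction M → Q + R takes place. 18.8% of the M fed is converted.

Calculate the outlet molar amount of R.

163 mol

M reacted = 0.188 × 866 = 162.8 mol; ν_M = −1, so ξ = 162.8/1 = 162.8 mol.
Outlet amounts (n = n₀ + ν ξ):
  M: 866 − 1(162.8) = 703.2
  Q: 0 + 1(162.8) = 162.8
  R: 0 + 1(162.8) = 162.8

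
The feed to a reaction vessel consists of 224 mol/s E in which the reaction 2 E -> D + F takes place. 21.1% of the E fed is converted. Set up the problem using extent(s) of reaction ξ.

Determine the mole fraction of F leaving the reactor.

0.105

E reacted = 0.211 × 224 = 47.26 mol/s; ν_E = −2, so ξ = 47.26/2 = 23.63 mol/s.
Outlet amounts (n = n₀ + ν ξ):
  E: 224 − 2(23.63) = 176.7
  D: 0 + 1(23.63) = 23.63
  F: 0 + 1(23.63) = 23.63
Total out = 224 mol/s; y_F = 23.63 / 224 = 0.1055.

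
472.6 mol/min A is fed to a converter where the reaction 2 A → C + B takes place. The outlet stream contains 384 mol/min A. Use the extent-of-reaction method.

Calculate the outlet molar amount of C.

For A: n = n₀ − 2ξ → 384 = 472.6 − 2ξ, giving ξ = 44.3 mol/min.
Outlet amounts (n = n₀ + ν ξ):
  A: 472.6 − 2(44.3) = 384
  C: 0 + 1(44.3) = 44.3
  B: 0 + 1(44.3) = 44.3

44.3 mol/min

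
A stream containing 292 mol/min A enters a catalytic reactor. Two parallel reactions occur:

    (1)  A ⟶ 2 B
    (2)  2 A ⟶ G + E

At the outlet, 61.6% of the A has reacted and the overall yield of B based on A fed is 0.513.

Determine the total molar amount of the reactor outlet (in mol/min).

367 mol/min

Yield of B: 2ξ₁ / 292 = 0.513 → ξ₁ = 74.9 mol/min.
Conversion of A: 1ξ₁ + 2ξ₂ = 0.616 × 292 = 179.9 → ξ₂ = 52.49 mol/min.
Outlet amounts (n = n₀ + Σ ν·ξ):
  A: 292 − 1(74.9) − 2(52.49) = 112.1
  B: 0 + 2(74.9) = 149.8
  G: 0 + 1(52.49) = 52.49
  E: 0 + 1(52.49) = 52.49
Total out = 112.1 + 149.8 + 52.49 + 52.49 = 366.9 mol/min.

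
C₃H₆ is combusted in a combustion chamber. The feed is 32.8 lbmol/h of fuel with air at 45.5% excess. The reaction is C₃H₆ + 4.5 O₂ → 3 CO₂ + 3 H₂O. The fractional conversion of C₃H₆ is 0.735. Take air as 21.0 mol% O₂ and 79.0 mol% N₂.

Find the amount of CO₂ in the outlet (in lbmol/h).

Stoichiometric O₂ = 4.5 × 32.8 = 147.6 lbmol/h; O₂ fed = 147.6 × 1.455 = 214.8 lbmol/h.
N₂ fed = 214.8 × 79/21 = 807.9 lbmol/h.
Fuel reacted = 0.735 × 32.8 → ξ = 24.11 lbmol/h.
Outlet (n = n₀ + ν ξ):
  C₃H₆: 32.8 − 1(24.11) = 8.692
  O₂: 214.8 − 4.5(24.11) = 106.3
  N₂: 807.9 (inert)
  CO₂: 0 + 3(24.11) = 72.32
  H₂O: 0 + 3(24.11) = 72.32

72.3 lbmol/h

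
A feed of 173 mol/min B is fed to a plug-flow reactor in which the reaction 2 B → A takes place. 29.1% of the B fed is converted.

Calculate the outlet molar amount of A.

25.2 mol/min

B reacted = 0.291 × 173 = 50.34 mol/min; ν_B = −2, so ξ = 50.34/2 = 25.17 mol/min.
Outlet amounts (n = n₀ + ν ξ):
  B: 173 − 2(25.17) = 122.7
  A: 0 + 1(25.17) = 25.17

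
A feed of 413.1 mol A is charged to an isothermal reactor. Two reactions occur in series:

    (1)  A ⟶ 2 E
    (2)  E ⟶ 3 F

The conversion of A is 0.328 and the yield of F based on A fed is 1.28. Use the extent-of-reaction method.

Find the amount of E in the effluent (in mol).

Conversion of A: A consumed = 1ξ₁ = 0.328 × 413.1 → ξ₁ = 135.5 mol.
Yield of F: 3ξ₂ / 413.1 = 1.28 → ξ₂ = 176.3 mol.
Outlet amounts (n = n₀ + Σ ν·ξ):
  A: 413.1 − 1(135.5) = 277.6
  E: 0 + 2(135.5) − 1(176.3) = 94.74
  F: 0 + 3(176.3) = 528.8

94.7 mol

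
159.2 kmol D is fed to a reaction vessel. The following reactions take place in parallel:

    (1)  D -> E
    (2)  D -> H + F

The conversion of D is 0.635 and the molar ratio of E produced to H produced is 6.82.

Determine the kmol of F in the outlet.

Conversion of D: D consumed = 0.635 × 159.2 = 101.1 kmol = 1ξ₁ + 1ξ₂.
Selectivity: 1ξ₁ / (1ξ₂) = 6.82 → ξ₁ = 6.82 ξ₂.
Substitute: (1·6.82 + 1) ξ₂ = 101.1 → ξ₂ = 12.93 kmol, ξ₁ = 88.16 kmol.
Outlet amounts (n = n₀ + Σ ν·ξ):
  D: 159.2 − 1(88.16) − 1(12.93) = 58.11
  E: 0 + 1(88.16) = 88.16
  H: 0 + 1(12.93) = 12.93
  F: 0 + 1(12.93) = 12.93

12.9 kmol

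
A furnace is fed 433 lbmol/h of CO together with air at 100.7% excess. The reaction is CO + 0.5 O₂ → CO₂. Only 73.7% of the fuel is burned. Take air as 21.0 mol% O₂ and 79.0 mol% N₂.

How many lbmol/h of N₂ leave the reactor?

1630 lbmol/h

Stoichiometric O₂ = 0.5 × 433 = 216.5 lbmol/h; O₂ fed = 216.5 × 2.007 = 434.5 lbmol/h.
N₂ fed = 434.5 × 79/21 = 1635 lbmol/h.
Fuel reacted = 0.737 × 433 → ξ = 319.1 lbmol/h.
Outlet (n = n₀ + ν ξ):
  CO: 433 − 1(319.1) = 113.9
  O₂: 434.5 − 0.5(319.1) = 275
  N₂: 1635 (inert)
  CO₂: 0 + 1(319.1) = 319.1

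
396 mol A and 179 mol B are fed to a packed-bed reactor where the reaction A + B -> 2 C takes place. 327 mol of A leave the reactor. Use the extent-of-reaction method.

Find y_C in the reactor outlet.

For A: n = n₀ − 1ξ → 327 = 396 − 1ξ, giving ξ = 69 mol.
Outlet amounts (n = n₀ + ν ξ):
  A: 396 − 1(69) = 327
  B: 179 − 1(69) = 110
  C: 0 + 2(69) = 138
Total out = 575 mol; y_C = 138 / 575 = 0.24.

0.24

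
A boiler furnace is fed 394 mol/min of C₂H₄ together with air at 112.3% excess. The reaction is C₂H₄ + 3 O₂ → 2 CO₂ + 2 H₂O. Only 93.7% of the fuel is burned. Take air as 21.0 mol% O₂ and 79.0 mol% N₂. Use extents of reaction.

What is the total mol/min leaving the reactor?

Stoichiometric O₂ = 3 × 394 = 1182 mol/min; O₂ fed = 1182 × 2.123 = 2509 mol/min.
N₂ fed = 2509 × 79/21 = 9440 mol/min.
Fuel reacted = 0.937 × 394 → ξ = 369.2 mol/min.
Outlet (n = n₀ + ν ξ):
  C₂H₄: 394 − 1(369.2) = 24.82
  O₂: 2509 − 3(369.2) = 1402
  N₂: 9440 (inert)
  CO₂: 0 + 2(369.2) = 738.4
  H₂O: 0 + 2(369.2) = 738.4
Total out = 24.82 + 1402 + 9440 + 738.4 + 738.4 = 12340 mol/min.

12300 mol/min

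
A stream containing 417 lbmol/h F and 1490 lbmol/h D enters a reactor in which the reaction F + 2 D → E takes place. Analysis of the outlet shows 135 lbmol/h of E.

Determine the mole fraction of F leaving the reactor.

For E: n = n₀ + 1ξ → 135 = 0 + 1ξ, giving ξ = 135 lbmol/h.
Outlet amounts (n = n₀ + ν ξ):
  F: 417 − 1(135) = 282
  D: 1490 − 2(135) = 1220
  E: 0 + 1(135) = 135
Total out = 1637 lbmol/h; y_F = 282 / 1637 = 0.1723.

0.172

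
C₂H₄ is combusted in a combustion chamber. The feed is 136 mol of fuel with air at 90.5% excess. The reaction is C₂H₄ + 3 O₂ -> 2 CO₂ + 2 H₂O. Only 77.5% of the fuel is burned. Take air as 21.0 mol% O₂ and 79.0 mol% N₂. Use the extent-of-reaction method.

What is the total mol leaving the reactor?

3840 mol

Stoichiometric O₂ = 3 × 136 = 408 mol; O₂ fed = 408 × 1.905 = 777.2 mol.
N₂ fed = 777.2 × 79/21 = 2924 mol.
Fuel reacted = 0.775 × 136 → ξ = 105.4 mol.
Outlet (n = n₀ + ν ξ):
  C₂H₄: 136 − 1(105.4) = 30.6
  O₂: 777.2 − 3(105.4) = 461
  N₂: 2924 (inert)
  CO₂: 0 + 2(105.4) = 210.8
  H₂O: 0 + 2(105.4) = 210.8
Total out = 30.6 + 461 + 2924 + 210.8 + 210.8 = 3837 mol.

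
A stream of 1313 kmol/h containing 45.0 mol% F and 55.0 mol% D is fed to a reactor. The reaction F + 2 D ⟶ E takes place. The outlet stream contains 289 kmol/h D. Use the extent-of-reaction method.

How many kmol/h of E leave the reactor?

For D: n = n₀ − 2ξ → 289 = 722.1 − 2ξ, giving ξ = 216.6 kmol/h.
Outlet amounts (n = n₀ + ν ξ):
  F: 590.9 − 1(216.6) = 374.3
  D: 722.1 − 2(216.6) = 289
  E: 0 + 1(216.6) = 216.6

217 kmol/h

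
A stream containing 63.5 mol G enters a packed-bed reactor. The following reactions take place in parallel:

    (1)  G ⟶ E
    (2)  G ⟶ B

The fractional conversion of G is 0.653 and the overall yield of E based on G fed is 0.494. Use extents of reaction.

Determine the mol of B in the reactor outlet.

Yield of E: 1ξ₁ / 63.5 = 0.494 → ξ₁ = 31.37 mol.
Conversion of G: 1ξ₁ + 1ξ₂ = 0.653 × 63.5 = 41.47 → ξ₂ = 10.1 mol.
Outlet amounts (n = n₀ + Σ ν·ξ):
  G: 63.5 − 1(31.37) − 1(10.1) = 22.03
  E: 0 + 1(31.37) = 31.37
  B: 0 + 1(10.1) = 10.1

10.1 mol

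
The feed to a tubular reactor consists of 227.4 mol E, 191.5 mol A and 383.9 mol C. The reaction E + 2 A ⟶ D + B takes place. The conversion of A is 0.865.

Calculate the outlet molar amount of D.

82.8 mol

A reacted = 0.865 × 191.5 = 165.6 mol; ν_A = −2, so ξ = 165.6/2 = 82.82 mol.
Outlet amounts (n = n₀ + ν ξ):
  E: 227.4 − 1(82.82) = 144.6
  A: 191.5 − 2(82.82) = 25.85
  D: 0 + 1(82.82) = 82.82
  B: 0 + 1(82.82) = 82.82
  C: 383.9 (inert)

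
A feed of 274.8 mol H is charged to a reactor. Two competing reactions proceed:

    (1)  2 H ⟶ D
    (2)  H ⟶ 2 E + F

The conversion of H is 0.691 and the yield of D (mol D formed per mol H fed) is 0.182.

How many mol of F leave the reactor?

Yield of D: 1ξ₁ / 274.8 = 0.182 → ξ₁ = 50.01 mol.
Conversion of H: 2ξ₁ + 1ξ₂ = 0.691 × 274.8 = 189.9 → ξ₂ = 89.86 mol.
Outlet amounts (n = n₀ + Σ ν·ξ):
  H: 274.8 − 2(50.01) − 1(89.86) = 84.91
  D: 0 + 1(50.01) = 50.01
  E: 0 + 2(89.86) = 179.7
  F: 0 + 1(89.86) = 89.86

89.9 mol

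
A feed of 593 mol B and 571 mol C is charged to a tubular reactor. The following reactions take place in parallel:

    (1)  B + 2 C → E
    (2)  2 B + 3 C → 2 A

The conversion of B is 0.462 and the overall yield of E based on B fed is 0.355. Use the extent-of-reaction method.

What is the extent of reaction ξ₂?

ξ₂ = 31.7 mol

Yield of E: 1ξ₁ / 593 = 0.355 → ξ₁ = 210.5 mol.
Conversion of B: 1ξ₁ + 2ξ₂ = 0.462 × 593 = 274 → ξ₂ = 31.73 mol.
Outlet amounts (n = n₀ + Σ ν·ξ):
  B: 593 − 1(210.5) − 2(31.73) = 319
  C: 571 − 2(210.5) − 3(31.73) = 54.79
  E: 0 + 1(210.5) = 210.5
  A: 0 + 2(31.73) = 63.45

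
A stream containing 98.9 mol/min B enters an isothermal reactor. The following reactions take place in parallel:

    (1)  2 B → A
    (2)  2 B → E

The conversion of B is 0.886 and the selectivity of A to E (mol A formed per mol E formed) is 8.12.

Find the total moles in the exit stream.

Conversion of B: B consumed = 0.886 × 98.9 = 87.63 mol/min = 2ξ₁ + 2ξ₂.
Selectivity: 1ξ₁ / (1ξ₂) = 8.12 → ξ₁ = 8.12 ξ₂.
Substitute: (2·8.12 + 2) ξ₂ = 87.63 → ξ₂ = 4.804 mol/min, ξ₁ = 39.01 mol/min.
Outlet amounts (n = n₀ + Σ ν·ξ):
  B: 98.9 − 2(39.01) − 2(4.804) = 11.27
  A: 0 + 1(39.01) = 39.01
  E: 0 + 1(4.804) = 4.804
Total out = 11.27 + 39.01 + 4.804 = 55.09 mol/min.

55.1 mol/min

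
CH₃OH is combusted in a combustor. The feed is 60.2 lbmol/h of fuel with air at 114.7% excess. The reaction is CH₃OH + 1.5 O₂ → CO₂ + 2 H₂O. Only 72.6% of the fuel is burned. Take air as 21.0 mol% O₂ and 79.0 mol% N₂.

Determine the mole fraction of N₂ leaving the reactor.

Stoichiometric O₂ = 1.5 × 60.2 = 90.3 lbmol/h; O₂ fed = 90.3 × 2.147 = 193.9 lbmol/h.
N₂ fed = 193.9 × 79/21 = 729.3 lbmol/h.
Fuel reacted = 0.726 × 60.2 → ξ = 43.71 lbmol/h.
Outlet (n = n₀ + ν ξ):
  CH₃OH: 60.2 − 1(43.71) = 16.49
  O₂: 193.9 − 1.5(43.71) = 128.3
  N₂: 729.3 (inert)
  CO₂: 0 + 1(43.71) = 43.71
  H₂O: 0 + 2(43.71) = 87.41
Total out = 1005 lbmol/h; y_N₂ = 729.3 / 1005 = 0.7255.

0.726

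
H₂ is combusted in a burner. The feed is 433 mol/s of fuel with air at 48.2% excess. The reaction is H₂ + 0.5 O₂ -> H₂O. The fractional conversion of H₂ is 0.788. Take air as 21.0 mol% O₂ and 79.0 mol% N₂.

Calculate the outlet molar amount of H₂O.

341 mol/s

Stoichiometric O₂ = 0.5 × 433 = 216.5 mol/s; O₂ fed = 216.5 × 1.482 = 320.9 mol/s.
N₂ fed = 320.9 × 79/21 = 1207 mol/s.
Fuel reacted = 0.788 × 433 → ξ = 341.2 mol/s.
Outlet (n = n₀ + ν ξ):
  H₂: 433 − 1(341.2) = 91.8
  O₂: 320.9 − 0.5(341.2) = 150.3
  N₂: 1207 (inert)
  H₂O: 0 + 1(341.2) = 341.2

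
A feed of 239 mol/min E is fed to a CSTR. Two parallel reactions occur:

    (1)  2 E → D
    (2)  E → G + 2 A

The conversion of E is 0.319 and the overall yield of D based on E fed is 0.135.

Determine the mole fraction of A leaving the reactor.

Yield of D: 1ξ₁ / 239 = 0.135 → ξ₁ = 32.27 mol/min.
Conversion of E: 2ξ₁ + 1ξ₂ = 0.319 × 239 = 76.24 → ξ₂ = 11.71 mol/min.
Outlet amounts (n = n₀ + Σ ν·ξ):
  E: 239 − 2(32.27) − 1(11.71) = 162.8
  D: 0 + 1(32.27) = 32.27
  G: 0 + 1(11.71) = 11.71
  A: 0 + 2(11.71) = 23.42
Total out = 230.2 mol/min; y_A = 23.42 / 230.2 = 0.1018.

0.102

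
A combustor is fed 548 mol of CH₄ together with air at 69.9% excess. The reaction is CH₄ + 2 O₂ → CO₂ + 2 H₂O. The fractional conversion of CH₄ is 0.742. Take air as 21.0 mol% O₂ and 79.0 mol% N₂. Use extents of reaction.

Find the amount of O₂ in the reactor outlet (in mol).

1050 mol

Stoichiometric O₂ = 2 × 548 = 1096 mol; O₂ fed = 1096 × 1.699 = 1862 mol.
N₂ fed = 1862 × 79/21 = 7005 mol.
Fuel reacted = 0.742 × 548 → ξ = 406.6 mol.
Outlet (n = n₀ + ν ξ):
  CH₄: 548 − 1(406.6) = 141.4
  O₂: 1862 − 2(406.6) = 1049
  N₂: 7005 (inert)
  CO₂: 0 + 1(406.6) = 406.6
  H₂O: 0 + 2(406.6) = 813.2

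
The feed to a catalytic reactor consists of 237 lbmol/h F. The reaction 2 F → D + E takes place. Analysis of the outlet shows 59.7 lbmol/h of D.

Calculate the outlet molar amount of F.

For D: n = n₀ + 1ξ → 59.7 = 0 + 1ξ, giving ξ = 59.7 lbmol/h.
Outlet amounts (n = n₀ + ν ξ):
  F: 237 − 2(59.7) = 117.6
  D: 0 + 1(59.7) = 59.7
  E: 0 + 1(59.7) = 59.7

118 lbmol/h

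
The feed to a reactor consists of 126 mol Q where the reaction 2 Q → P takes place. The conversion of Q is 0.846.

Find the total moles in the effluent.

Q reacted = 0.846 × 126 = 106.6 mol; ν_Q = −2, so ξ = 106.6/2 = 53.3 mol.
Outlet amounts (n = n₀ + ν ξ):
  Q: 126 − 2(53.3) = 19.4
  P: 0 + 1(53.3) = 53.3
Total out = 19.4 + 53.3 = 72.7 mol.

72.7 mol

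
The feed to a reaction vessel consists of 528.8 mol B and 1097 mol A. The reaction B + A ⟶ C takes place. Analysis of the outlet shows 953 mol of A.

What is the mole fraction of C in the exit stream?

0.0972

For A: n = n₀ − 1ξ → 953 = 1097 − 1ξ, giving ξ = 144 mol.
Outlet amounts (n = n₀ + ν ξ):
  B: 528.8 − 1(144) = 384.8
  A: 1097 − 1(144) = 953
  C: 0 + 1(144) = 144
Total out = 1482 mol; y_C = 144 / 1482 = 0.09718.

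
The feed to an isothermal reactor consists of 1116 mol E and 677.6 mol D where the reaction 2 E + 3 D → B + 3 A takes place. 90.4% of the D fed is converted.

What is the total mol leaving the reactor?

1590 mol

D reacted = 0.904 × 677.6 = 612.6 mol; ν_D = −3, so ξ = 612.6/3 = 204.2 mol.
Outlet amounts (n = n₀ + ν ξ):
  E: 1116 − 2(204.2) = 707.6
  D: 677.6 − 3(204.2) = 65.05
  B: 0 + 1(204.2) = 204.2
  A: 0 + 3(204.2) = 612.6
Total out = 707.6 + 65.05 + 204.2 + 612.6 = 1589 mol.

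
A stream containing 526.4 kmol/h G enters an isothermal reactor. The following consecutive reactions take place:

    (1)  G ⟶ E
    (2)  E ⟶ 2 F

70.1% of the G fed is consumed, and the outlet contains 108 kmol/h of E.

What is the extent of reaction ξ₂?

Conversion of G: G consumed = 1ξ₁ = 0.701 × 526.4 → ξ₁ = 369 kmol/h.
E balance: n_E = 0 + 1ξ₁ − 1ξ₂ = 108 → ξ₂ = (1·369 − 108)/1 = 261 kmol/h.
Outlet amounts (n = n₀ + Σ ν·ξ):
  G: 526.4 − 1(369) = 157.4
  E: 0 + 1(369) − 1(261) = 108
  F: 0 + 2(261) = 522

ξ₂ = 261 kmol/h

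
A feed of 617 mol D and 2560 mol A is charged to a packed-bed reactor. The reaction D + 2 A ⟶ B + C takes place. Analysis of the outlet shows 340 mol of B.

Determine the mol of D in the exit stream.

277 mol

For B: n = n₀ + 1ξ → 340 = 0 + 1ξ, giving ξ = 340 mol.
Outlet amounts (n = n₀ + ν ξ):
  D: 617 − 1(340) = 277
  A: 2560 − 2(340) = 1880
  B: 0 + 1(340) = 340
  C: 0 + 1(340) = 340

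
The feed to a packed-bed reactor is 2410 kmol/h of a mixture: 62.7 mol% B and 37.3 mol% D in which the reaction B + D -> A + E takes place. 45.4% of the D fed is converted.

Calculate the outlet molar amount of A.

D reacted = 0.454 × 898.9 = 408.1 kmol/h; ν_D = −1, so ξ = 408.1/1 = 408.1 kmol/h.
Outlet amounts (n = n₀ + ν ξ):
  B: 1511 − 1(408.1) = 1103
  D: 898.9 − 1(408.1) = 490.8
  A: 0 + 1(408.1) = 408.1
  E: 0 + 1(408.1) = 408.1

408 kmol/h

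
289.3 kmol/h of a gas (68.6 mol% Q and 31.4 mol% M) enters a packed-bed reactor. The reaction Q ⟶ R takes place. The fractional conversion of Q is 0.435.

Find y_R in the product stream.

0.298

Q reacted = 0.435 × 198.5 = 86.33 kmol/h; ν_Q = −1, so ξ = 86.33/1 = 86.33 kmol/h.
Outlet amounts (n = n₀ + ν ξ):
  Q: 198.5 − 1(86.33) = 112.1
  R: 0 + 1(86.33) = 86.33
  M: 90.84 (inert)
Total out = 289.3 kmol/h; y_R = 86.33 / 289.3 = 0.2984.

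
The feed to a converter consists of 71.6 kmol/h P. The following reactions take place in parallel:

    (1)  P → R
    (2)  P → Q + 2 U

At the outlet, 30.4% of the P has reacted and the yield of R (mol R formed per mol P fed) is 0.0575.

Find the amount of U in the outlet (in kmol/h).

35.3 kmol/h

Yield of R: 1ξ₁ / 71.6 = 0.0575 → ξ₁ = 4.117 kmol/h.
Conversion of P: 1ξ₁ + 1ξ₂ = 0.304 × 71.6 = 21.77 → ξ₂ = 17.65 kmol/h.
Outlet amounts (n = n₀ + Σ ν·ξ):
  P: 71.6 − 1(4.117) − 1(17.65) = 49.83
  R: 0 + 1(4.117) = 4.117
  Q: 0 + 1(17.65) = 17.65
  U: 0 + 2(17.65) = 35.3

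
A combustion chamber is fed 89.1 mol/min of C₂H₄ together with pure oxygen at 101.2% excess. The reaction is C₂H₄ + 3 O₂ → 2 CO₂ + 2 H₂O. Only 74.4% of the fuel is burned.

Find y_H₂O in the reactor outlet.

Stoichiometric O₂ = 3 × 89.1 = 267.3 mol/min; O₂ fed = 267.3 × 2.012 = 537.8 mol/min.
Fuel reacted = 0.744 × 89.1 → ξ = 66.29 mol/min.
Outlet (n = n₀ + ν ξ):
  C₂H₄: 89.1 − 1(66.29) = 22.81
  O₂: 537.8 − 3(66.29) = 338.9
  CO₂: 0 + 2(66.29) = 132.6
  H₂O: 0 + 2(66.29) = 132.6
Total out = 626.9 mol/min; y_H₂O = 132.6 / 626.9 = 0.2115.

0.211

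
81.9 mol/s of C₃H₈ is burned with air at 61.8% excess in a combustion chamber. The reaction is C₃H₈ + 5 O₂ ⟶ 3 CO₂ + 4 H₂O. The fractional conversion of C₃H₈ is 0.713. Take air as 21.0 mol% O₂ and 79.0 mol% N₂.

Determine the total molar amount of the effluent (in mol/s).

3300 mol/s

Stoichiometric O₂ = 5 × 81.9 = 409.5 mol/s; O₂ fed = 409.5 × 1.618 = 662.6 mol/s.
N₂ fed = 662.6 × 79/21 = 2493 mol/s.
Fuel reacted = 0.713 × 81.9 → ξ = 58.39 mol/s.
Outlet (n = n₀ + ν ξ):
  C₃H₈: 81.9 − 1(58.39) = 23.51
  O₂: 662.6 − 5(58.39) = 370.6
  N₂: 2493 (inert)
  CO₂: 0 + 3(58.39) = 175.2
  H₂O: 0 + 4(58.39) = 233.6
Total out = 23.51 + 370.6 + 2493 + 175.2 + 233.6 = 3295 mol/s.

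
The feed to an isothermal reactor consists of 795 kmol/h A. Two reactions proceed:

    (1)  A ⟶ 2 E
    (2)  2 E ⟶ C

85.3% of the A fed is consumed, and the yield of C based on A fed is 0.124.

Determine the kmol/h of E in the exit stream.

Conversion of A: A consumed = 1ξ₁ = 0.853 × 795 → ξ₁ = 678.1 kmol/h.
Yield of C: 1ξ₂ / 795 = 0.124 → ξ₂ = 98.58 kmol/h.
Outlet amounts (n = n₀ + Σ ν·ξ):
  A: 795 − 1(678.1) = 116.9
  E: 0 + 2(678.1) − 2(98.58) = 1159
  C: 0 + 1(98.58) = 98.58

1160 kmol/h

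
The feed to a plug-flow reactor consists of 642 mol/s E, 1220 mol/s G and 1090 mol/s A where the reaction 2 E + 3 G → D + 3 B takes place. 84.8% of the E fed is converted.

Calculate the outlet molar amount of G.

403 mol/s

E reacted = 0.848 × 642 = 544.4 mol/s; ν_E = −2, so ξ = 544.4/2 = 272.2 mol/s.
Outlet amounts (n = n₀ + ν ξ):
  E: 642 − 2(272.2) = 97.58
  G: 1220 − 3(272.2) = 403.4
  D: 0 + 1(272.2) = 272.2
  B: 0 + 3(272.2) = 816.6
  A: 1090 (inert)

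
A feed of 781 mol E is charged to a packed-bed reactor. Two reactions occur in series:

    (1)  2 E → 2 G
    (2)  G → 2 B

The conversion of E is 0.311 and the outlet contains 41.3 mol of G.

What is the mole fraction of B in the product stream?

0.41

Conversion of E: E consumed = 2ξ₁ = 0.311 × 781 → ξ₁ = 121.4 mol.
G balance: n_G = 0 + 2ξ₁ − 1ξ₂ = 41.3 → ξ₂ = (2·121.4 − 41.3)/1 = 201.6 mol.
Outlet amounts (n = n₀ + Σ ν·ξ):
  E: 781 − 2(121.4) = 538.1
  G: 0 + 2(121.4) − 1(201.6) = 41.3
  B: 0 + 2(201.6) = 403.2
Total out = 982.6 mol; y_B = 403.2 / 982.6 = 0.4103.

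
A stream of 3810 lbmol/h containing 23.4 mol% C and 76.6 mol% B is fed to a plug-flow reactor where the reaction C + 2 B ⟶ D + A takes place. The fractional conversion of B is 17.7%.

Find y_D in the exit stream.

B reacted = 0.177 × 2918 = 516.6 lbmol/h; ν_B = −2, so ξ = 516.6/2 = 258.3 lbmol/h.
Outlet amounts (n = n₀ + ν ξ):
  C: 891.5 − 1(258.3) = 633.3
  B: 2918 − 2(258.3) = 2402
  D: 0 + 1(258.3) = 258.3
  A: 0 + 1(258.3) = 258.3
Total out = 3552 lbmol/h; y_D = 258.3 / 3552 = 0.07272.

0.0727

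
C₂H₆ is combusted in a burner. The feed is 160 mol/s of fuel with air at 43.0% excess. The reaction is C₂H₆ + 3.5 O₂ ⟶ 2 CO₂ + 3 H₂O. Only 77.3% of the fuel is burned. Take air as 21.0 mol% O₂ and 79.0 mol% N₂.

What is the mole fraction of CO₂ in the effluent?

Stoichiometric O₂ = 3.5 × 160 = 560 mol/s; O₂ fed = 560 × 1.430 = 800.8 mol/s.
N₂ fed = 800.8 × 79/21 = 3013 mol/s.
Fuel reacted = 0.773 × 160 → ξ = 123.7 mol/s.
Outlet (n = n₀ + ν ξ):
  C₂H₆: 160 − 1(123.7) = 36.32
  O₂: 800.8 − 3.5(123.7) = 367.9
  N₂: 3013 (inert)
  CO₂: 0 + 2(123.7) = 247.4
  H₂O: 0 + 3(123.7) = 371
Total out = 4035 mol/s; y_CO₂ = 247.4 / 4035 = 0.0613.

0.0613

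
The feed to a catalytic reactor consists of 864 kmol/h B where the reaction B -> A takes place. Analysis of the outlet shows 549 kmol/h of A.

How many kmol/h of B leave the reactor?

315 kmol/h

For A: n = n₀ + 1ξ → 549 = 0 + 1ξ, giving ξ = 549 kmol/h.
Outlet amounts (n = n₀ + ν ξ):
  B: 864 − 1(549) = 315
  A: 0 + 1(549) = 549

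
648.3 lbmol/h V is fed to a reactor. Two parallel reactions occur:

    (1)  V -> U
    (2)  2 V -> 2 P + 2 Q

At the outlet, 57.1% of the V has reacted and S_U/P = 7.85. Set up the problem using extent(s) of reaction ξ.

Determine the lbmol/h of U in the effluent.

Conversion of V: V consumed = 0.571 × 648.3 = 370.2 lbmol/h = 1ξ₁ + 2ξ₂.
Selectivity: 1ξ₁ / (2ξ₂) = 7.85 → ξ₁ = 15.7 ξ₂.
Substitute: (1·15.7 + 2) ξ₂ = 370.2 → ξ₂ = 20.91 lbmol/h, ξ₁ = 328.4 lbmol/h.
Outlet amounts (n = n₀ + Σ ν·ξ):
  V: 648.3 − 1(328.4) − 2(20.91) = 278.1
  U: 0 + 1(328.4) = 328.4
  P: 0 + 2(20.91) = 41.83
  Q: 0 + 2(20.91) = 41.83

328 lbmol/h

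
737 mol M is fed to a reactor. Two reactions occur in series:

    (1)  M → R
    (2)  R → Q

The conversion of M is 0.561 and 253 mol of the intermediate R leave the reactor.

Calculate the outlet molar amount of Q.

Conversion of M: M consumed = 1ξ₁ = 0.561 × 737 → ξ₁ = 413.5 mol.
R balance: n_R = 0 + 1ξ₁ − 1ξ₂ = 253 → ξ₂ = (1·413.5 − 253)/1 = 160.5 mol.
Outlet amounts (n = n₀ + Σ ν·ξ):
  M: 737 − 1(413.5) = 323.5
  R: 0 + 1(413.5) − 1(160.5) = 253
  Q: 0 + 1(160.5) = 160.5

160 mol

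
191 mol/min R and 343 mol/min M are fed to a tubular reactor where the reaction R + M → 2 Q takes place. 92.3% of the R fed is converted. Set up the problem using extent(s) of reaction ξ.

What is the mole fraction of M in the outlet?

0.312

R reacted = 0.923 × 191 = 176.3 mol/min; ν_R = −1, so ξ = 176.3/1 = 176.3 mol/min.
Outlet amounts (n = n₀ + ν ξ):
  R: 191 − 1(176.3) = 14.71
  M: 343 − 1(176.3) = 166.7
  Q: 0 + 2(176.3) = 352.6
Total out = 534 mol/min; y_M = 166.7 / 534 = 0.3122.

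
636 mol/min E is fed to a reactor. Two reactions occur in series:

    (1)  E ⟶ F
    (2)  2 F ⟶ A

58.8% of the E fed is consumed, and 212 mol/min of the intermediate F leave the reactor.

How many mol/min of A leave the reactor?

Conversion of E: E consumed = 1ξ₁ = 0.588 × 636 → ξ₁ = 374 mol/min.
F balance: n_F = 0 + 1ξ₁ − 2ξ₂ = 212 → ξ₂ = (1·374 − 212)/2 = 80.98 mol/min.
Outlet amounts (n = n₀ + Σ ν·ξ):
  E: 636 − 1(374) = 262
  F: 0 + 1(374) − 2(80.98) = 212
  A: 0 + 1(80.98) = 80.98

81 mol/min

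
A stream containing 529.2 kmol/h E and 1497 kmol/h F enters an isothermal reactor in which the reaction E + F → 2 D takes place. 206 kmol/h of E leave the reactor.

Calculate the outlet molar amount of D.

646 kmol/h

For E: n = n₀ − 1ξ → 206 = 529.2 − 1ξ, giving ξ = 323.2 kmol/h.
Outlet amounts (n = n₀ + ν ξ):
  E: 529.2 − 1(323.2) = 206
  F: 1497 − 1(323.2) = 1174
  D: 0 + 2(323.2) = 646.4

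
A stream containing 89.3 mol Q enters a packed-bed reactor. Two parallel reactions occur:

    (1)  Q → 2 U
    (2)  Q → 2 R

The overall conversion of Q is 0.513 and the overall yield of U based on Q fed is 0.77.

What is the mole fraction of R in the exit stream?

0.169

Yield of U: 2ξ₁ / 89.3 = 0.77 → ξ₁ = 34.38 mol.
Conversion of Q: 1ξ₁ + 1ξ₂ = 0.513 × 89.3 = 45.81 → ξ₂ = 11.43 mol.
Outlet amounts (n = n₀ + Σ ν·ξ):
  Q: 89.3 − 1(34.38) − 1(11.43) = 43.49
  U: 0 + 2(34.38) = 68.76
  R: 0 + 2(11.43) = 22.86
Total out = 135.1 mol; y_R = 22.86 / 135.1 = 0.1692.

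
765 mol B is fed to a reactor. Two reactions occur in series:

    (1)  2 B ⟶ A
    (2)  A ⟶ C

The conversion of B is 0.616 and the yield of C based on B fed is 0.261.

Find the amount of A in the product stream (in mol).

36 mol

Conversion of B: B consumed = 2ξ₁ = 0.616 × 765 → ξ₁ = 235.6 mol.
Yield of C: 1ξ₂ / 765 = 0.261 → ξ₂ = 199.7 mol.
Outlet amounts (n = n₀ + Σ ν·ξ):
  B: 765 − 2(235.6) = 293.8
  A: 0 + 1(235.6) − 1(199.7) = 35.95
  C: 0 + 1(199.7) = 199.7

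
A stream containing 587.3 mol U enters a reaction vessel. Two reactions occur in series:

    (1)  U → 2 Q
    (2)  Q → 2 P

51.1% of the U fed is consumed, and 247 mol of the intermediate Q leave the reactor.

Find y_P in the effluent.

0.569

Conversion of U: U consumed = 1ξ₁ = 0.511 × 587.3 → ξ₁ = 300.1 mol.
Q balance: n_Q = 0 + 2ξ₁ − 1ξ₂ = 247 → ξ₂ = (2·300.1 − 247)/1 = 353.2 mol.
Outlet amounts (n = n₀ + Σ ν·ξ):
  U: 587.3 − 1(300.1) = 287.2
  Q: 0 + 2(300.1) − 1(353.2) = 247
  P: 0 + 2(353.2) = 706.4
Total out = 1241 mol; y_P = 706.4 / 1241 = 0.5694.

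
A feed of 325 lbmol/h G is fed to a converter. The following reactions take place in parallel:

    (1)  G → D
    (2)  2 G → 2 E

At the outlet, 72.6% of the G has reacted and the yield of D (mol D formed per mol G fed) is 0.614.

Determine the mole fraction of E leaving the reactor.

0.112

Yield of D: 1ξ₁ / 325 = 0.614 → ξ₁ = 199.5 lbmol/h.
Conversion of G: 1ξ₁ + 2ξ₂ = 0.726 × 325 = 235.9 → ξ₂ = 18.2 lbmol/h.
Outlet amounts (n = n₀ + Σ ν·ξ):
  G: 325 − 1(199.5) − 2(18.2) = 89.05
  D: 0 + 1(199.5) = 199.5
  E: 0 + 2(18.2) = 36.4
Total out = 325 lbmol/h; y_E = 36.4 / 325 = 0.112.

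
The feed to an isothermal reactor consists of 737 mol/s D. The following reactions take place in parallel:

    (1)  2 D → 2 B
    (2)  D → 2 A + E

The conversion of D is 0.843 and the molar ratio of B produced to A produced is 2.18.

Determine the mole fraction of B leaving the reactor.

Conversion of D: D consumed = 0.843 × 737 = 621.3 mol/s = 2ξ₁ + 1ξ₂.
Selectivity: 2ξ₁ / (2ξ₂) = 2.18 → ξ₁ = 2.18 ξ₂.
Substitute: (2·2.18 + 1) ξ₂ = 621.3 → ξ₂ = 115.9 mol/s, ξ₁ = 252.7 mol/s.
Outlet amounts (n = n₀ + Σ ν·ξ):
  D: 737 − 2(252.7) − 1(115.9) = 115.7
  B: 0 + 2(252.7) = 505.4
  A: 0 + 2(115.9) = 231.8
  E: 0 + 1(115.9) = 115.9
Total out = 968.8 mol/s; y_B = 505.4 / 968.8 = 0.5216.

0.522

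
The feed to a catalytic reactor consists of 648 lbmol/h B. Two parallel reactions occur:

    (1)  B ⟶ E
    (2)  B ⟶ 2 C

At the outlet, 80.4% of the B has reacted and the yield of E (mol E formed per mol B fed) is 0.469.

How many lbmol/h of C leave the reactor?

434 lbmol/h

Yield of E: 1ξ₁ / 648 = 0.469 → ξ₁ = 303.9 lbmol/h.
Conversion of B: 1ξ₁ + 1ξ₂ = 0.804 × 648 = 521 → ξ₂ = 217.1 lbmol/h.
Outlet amounts (n = n₀ + Σ ν·ξ):
  B: 648 − 1(303.9) − 1(217.1) = 127
  E: 0 + 1(303.9) = 303.9
  C: 0 + 2(217.1) = 434.2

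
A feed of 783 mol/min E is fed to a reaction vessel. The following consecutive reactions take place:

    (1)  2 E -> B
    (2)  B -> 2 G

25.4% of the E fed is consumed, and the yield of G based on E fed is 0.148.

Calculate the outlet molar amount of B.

Conversion of E: E consumed = 2ξ₁ = 0.254 × 783 → ξ₁ = 99.44 mol/min.
Yield of G: 2ξ₂ / 783 = 0.148 → ξ₂ = 57.94 mol/min.
Outlet amounts (n = n₀ + Σ ν·ξ):
  E: 783 − 2(99.44) = 584.1
  B: 0 + 1(99.44) − 1(57.94) = 41.5
  G: 0 + 2(57.94) = 115.9

41.5 mol/min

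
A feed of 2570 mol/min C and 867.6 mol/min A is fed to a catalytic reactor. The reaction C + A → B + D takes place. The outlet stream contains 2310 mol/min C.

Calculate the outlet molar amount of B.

For C: n = n₀ − 1ξ → 2310 = 2570 − 1ξ, giving ξ = 260 mol/min.
Outlet amounts (n = n₀ + ν ξ):
  C: 2570 − 1(260) = 2310
  A: 867.6 − 1(260) = 607.6
  B: 0 + 1(260) = 260
  D: 0 + 1(260) = 260

260 mol/min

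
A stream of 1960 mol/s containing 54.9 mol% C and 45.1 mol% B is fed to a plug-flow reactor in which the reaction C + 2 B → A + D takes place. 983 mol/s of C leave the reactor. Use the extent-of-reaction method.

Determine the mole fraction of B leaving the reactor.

0.374

For C: n = n₀ − 1ξ → 983 = 1076 − 1ξ, giving ξ = 93.04 mol/s.
Outlet amounts (n = n₀ + ν ξ):
  C: 1076 − 1(93.04) = 983
  B: 884 − 2(93.04) = 697.9
  A: 0 + 1(93.04) = 93.04
  D: 0 + 1(93.04) = 93.04
Total out = 1867 mol/s; y_B = 697.9 / 1867 = 0.3738.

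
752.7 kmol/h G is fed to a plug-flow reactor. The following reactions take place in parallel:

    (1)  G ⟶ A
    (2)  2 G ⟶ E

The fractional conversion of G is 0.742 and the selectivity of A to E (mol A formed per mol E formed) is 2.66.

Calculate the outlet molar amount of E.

Conversion of G: G consumed = 0.742 × 752.7 = 558.5 kmol/h = 1ξ₁ + 2ξ₂.
Selectivity: 1ξ₁ / (1ξ₂) = 2.66 → ξ₁ = 2.66 ξ₂.
Substitute: (1·2.66 + 2) ξ₂ = 558.5 → ξ₂ = 119.9 kmol/h, ξ₁ = 318.8 kmol/h.
Outlet amounts (n = n₀ + Σ ν·ξ):
  G: 752.7 − 1(318.8) − 2(119.9) = 194.2
  A: 0 + 1(318.8) = 318.8
  E: 0 + 1(119.9) = 119.9

120 kmol/h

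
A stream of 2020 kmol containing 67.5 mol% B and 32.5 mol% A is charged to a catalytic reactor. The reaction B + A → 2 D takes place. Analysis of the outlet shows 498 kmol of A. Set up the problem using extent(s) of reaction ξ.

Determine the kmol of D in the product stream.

317 kmol

For A: n = n₀ − 1ξ → 498 = 656.5 − 1ξ, giving ξ = 158.5 kmol.
Outlet amounts (n = n₀ + ν ξ):
  B: 1364 − 1(158.5) = 1205
  A: 656.5 − 1(158.5) = 498
  D: 0 + 2(158.5) = 317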